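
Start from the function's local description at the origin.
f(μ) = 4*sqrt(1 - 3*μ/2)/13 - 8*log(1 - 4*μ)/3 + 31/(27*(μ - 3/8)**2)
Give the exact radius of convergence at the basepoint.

The radius of convergence is 1/4.

Denominator factor (μ - 3/8)^2: pole of order 2 at 3/8, modulus 3/8.
Branch term (-8/3)*log(1 - μ/(1/4)): its argument vanishes at μ = 1/4, a logarithmic branch point, modulus 1/4.
Branch term (4/13)*sqrt(1 - μ/(2/3)): its argument vanishes at μ = 2/3, a square-root branch point, modulus 2/3.
The radius of convergence is the smallest modulus among the singular points: 1/4.


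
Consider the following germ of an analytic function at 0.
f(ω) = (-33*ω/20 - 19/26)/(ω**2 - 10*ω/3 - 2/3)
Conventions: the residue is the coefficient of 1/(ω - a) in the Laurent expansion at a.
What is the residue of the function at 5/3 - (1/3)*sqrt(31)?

The factor ω**2 - 10*ω/3 - 2/3 splits as (ω - a)(ω - a') with a = 5/3 - (1/3)*sqrt(31), a' = 5/3 + (1/3)*sqrt(31). At the order-1 pole a set g(ω) = (ω - a)*f(ω) = [-33*ω/20 - 19/26] / (ω - a').
Simple pole: residue = g(a) at a = 5/3 - (1/3)*sqrt(31), which is -33/40 + (543/3224)*sqrt(31).

The residue is -33/40 + (543/3224)*sqrt(31).


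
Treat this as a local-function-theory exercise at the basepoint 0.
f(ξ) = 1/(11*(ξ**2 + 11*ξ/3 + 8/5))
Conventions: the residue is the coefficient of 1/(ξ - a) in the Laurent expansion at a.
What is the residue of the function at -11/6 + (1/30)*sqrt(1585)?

The factor ξ**2 + 11*ξ/3 + 8/5 splits as (ξ - a)(ξ - a') with a = -11/6 + (1/30)*sqrt(1585), a' = -11/6 - (1/30)*sqrt(1585). At the order-1 pole a set g(ξ) = (ξ - a)*f(ξ) = [1/11] / (ξ - a').
Simple pole: residue = g(a) at a = -11/6 + (1/30)*sqrt(1585), which is (3/3487)*sqrt(1585).

The residue is (3/3487)*sqrt(1585).


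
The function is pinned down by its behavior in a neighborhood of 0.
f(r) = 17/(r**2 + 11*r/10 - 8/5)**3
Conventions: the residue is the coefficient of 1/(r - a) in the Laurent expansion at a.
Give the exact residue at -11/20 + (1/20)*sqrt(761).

The residue is (10200000/440711081)*sqrt(761).

The factor r**2 + 11*r/10 - 8/5 splits as (r - a)(r - a') with a = -11/20 + (1/20)*sqrt(761), a' = -11/20 - (1/20)*sqrt(761). At the order-3 pole a set g(r) = (r - a)^3*f(r) = [17] / (r - a')^3.
Order-3 pole: residue = g''(a)/2; g''(-11/20 + (1/20)*sqrt(761)) = (20400000/440711081)*sqrt(761), so the residue is (10200000/440711081)*sqrt(761).


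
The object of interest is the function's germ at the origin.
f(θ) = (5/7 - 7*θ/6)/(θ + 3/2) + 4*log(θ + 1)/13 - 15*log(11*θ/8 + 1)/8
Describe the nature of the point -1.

The point is a logarithmic branch point.

The term (4/13)*log(1 - θ/(-1)) has argument 1 - -1/(-1) = 0 at -1: a logarithmic (infinitely-sheeted) branch point; the remaining terms are analytic or single-valued there.


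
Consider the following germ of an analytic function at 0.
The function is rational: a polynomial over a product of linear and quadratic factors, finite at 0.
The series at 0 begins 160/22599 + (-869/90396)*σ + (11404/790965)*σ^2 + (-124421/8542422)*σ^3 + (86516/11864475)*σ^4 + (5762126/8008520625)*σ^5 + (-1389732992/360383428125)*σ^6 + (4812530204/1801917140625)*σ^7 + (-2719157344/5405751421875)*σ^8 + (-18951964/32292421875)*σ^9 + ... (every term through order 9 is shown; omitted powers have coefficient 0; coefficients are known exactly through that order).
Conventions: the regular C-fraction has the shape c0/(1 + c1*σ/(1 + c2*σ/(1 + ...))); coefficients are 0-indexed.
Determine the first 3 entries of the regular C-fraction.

Taylor coefficients (read off): a_0 = 160/22599, a_1 = -869/90396, a_2 = 11404/790965.
c0 = a_0 = 160/22599. Peel one level at a time: if S = 1 + c*σ/S' with S'(0) = 1, then c is the σ-coefficient of S and S' = c*σ/(S - 1).
S_1 = c0/f = 1 + (869/640)*σ + (-552721/2867200)*σ^2 + ...; c1 = 869/640.
S_2 = c1*σ/(S_1 - 1) = 1 + (552721/3893120)*σ + ...; c2 = 552721/3893120.

The regular C-fraction coefficients are [160/22599, 869/640, 552721/3893120].


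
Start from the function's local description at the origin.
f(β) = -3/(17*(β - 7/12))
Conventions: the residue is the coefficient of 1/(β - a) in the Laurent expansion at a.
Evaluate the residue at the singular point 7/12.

The residue is -3/17.

At the order-1 pole 7/12 set g(β) = (β - (7/12))*f(β) = -3/17.
Simple pole: residue = g(a) at a = 7/12, which is -3/17.


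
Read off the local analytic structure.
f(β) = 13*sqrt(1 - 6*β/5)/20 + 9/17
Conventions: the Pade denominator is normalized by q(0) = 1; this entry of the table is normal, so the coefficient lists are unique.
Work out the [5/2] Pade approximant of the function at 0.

The Pade approximant has numerator coefficients [401/340, -5259/2380, 13347/11900, -351/3500, -1053/140000, -3159/3500000]; denominator coefficients [1, -54/35, 27/50].

Taylor coefficients needed (expand at 0): a_0 = 401/340, a_1 = -39/100, a_2 = -117/1000, a_3 = -351/5000, a_4 = -1053/20000, a_5 = -22113/500000, a_6 = -199017/5000000, a_7 = -938223/25000000.
Write the denominator as Q(β) = 1 + q1*β + q2*β^2. Requiring Q*f - P = O(β^8) with deg P <= 5 kills the coefficients of β^6..β^7 in Q*f:
  β^6: a_6 + q1*a_5 + q2*a_4 = 0, i.e. -199017/5000000 + (-22113/500000)*q1 + (-1053/20000)*q2 = 0.
  β^7: a_7 + q1*a_6 + q2*a_5 = 0, i.e. -938223/25000000 + (-199017/5000000)*q1 + (-22113/500000)*q2 = 0.
Solving this linear system: q1 = -54/35, q2 = 27/50.
The numerator is Q*f truncated at degree 5: P0 = a_0 = 401/340; P1 = a_1 + q1*a_0 = -5259/2380; P2 = a_2 + q1*a_1 + q2*a_0 = 13347/11900; P3 = a_3 + q1*a_2 + q2*a_1 = -351/3500; P4 = a_4 + q1*a_3 + q2*a_2 = -1053/140000; P5 = a_5 + q1*a_4 + q2*a_3 = -3159/3500000.


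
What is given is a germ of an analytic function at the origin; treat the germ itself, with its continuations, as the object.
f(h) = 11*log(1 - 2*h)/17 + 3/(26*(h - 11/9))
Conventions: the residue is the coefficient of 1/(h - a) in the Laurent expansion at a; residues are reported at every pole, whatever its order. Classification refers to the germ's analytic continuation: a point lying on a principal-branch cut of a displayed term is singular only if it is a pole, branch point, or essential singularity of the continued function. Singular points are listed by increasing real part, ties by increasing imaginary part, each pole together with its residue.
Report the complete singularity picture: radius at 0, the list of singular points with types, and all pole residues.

Denominator factor (h - 11/9): pole of order 1 at 11/9, modulus 11/9.
Branch term (11/17)*log(1 - h/(1/2)): its argument vanishes at h = 1/2, a logarithmic branch point, modulus 1/2.
The radius of convergence is the smallest modulus among the singular points: 1/2.
The branch term is analytic at 11/9 and contributes nothing to the residue; only the rational part matters.
At the order-1 pole 11/9 set g(h) = (h - (11/9))*(rational part) = 3/26.
Simple pole: residue = g(a) at a = 11/9, which is 3/26.
List the singular points by increasing real part (a conjugate pair: the negative imaginary part first).

Radius of convergence at 0: 1/2.
At 1/2: a logarithmic branch point.
At 11/9: a pole of order 1; residue 3/26.


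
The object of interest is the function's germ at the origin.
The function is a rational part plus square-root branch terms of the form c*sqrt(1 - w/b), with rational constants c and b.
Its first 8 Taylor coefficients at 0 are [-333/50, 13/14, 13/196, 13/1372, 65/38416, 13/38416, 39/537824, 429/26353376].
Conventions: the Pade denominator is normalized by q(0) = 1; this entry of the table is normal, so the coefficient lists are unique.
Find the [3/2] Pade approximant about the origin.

Taylor coefficients needed (read off): a_0 = -333/50, a_1 = 13/14, a_2 = 13/196, a_3 = 13/1372, a_4 = 65/38416, a_5 = 13/38416.
Write the denominator as Q(w) = 1 + q1*w + q2*w^2. Requiring Q*f - P = O(w^6) with deg P <= 3 kills the coefficients of w^4..w^5 in Q*f:
  w^4: a_4 + q1*a_3 + q2*a_2 = 0, i.e. 65/38416 + (13/1372)*q1 + (13/196)*q2 = 0.
  w^5: a_5 + q1*a_4 + q2*a_3 = 0, i.e. 13/38416 + (65/38416)*q1 + (13/1372)*q2 = 0.
Solving this linear system: q1 = -2/7, q2 = 3/196.
The numerator is Q*f truncated at degree 3: P0 = a_0 = -333/50; P1 = a_1 + q1*a_0 = 991/350; P2 = a_2 + q1*a_1 + q2*a_0 = -2949/9800; P3 = a_3 + q1*a_2 + q2*a_1 = 13/2744.

The Pade approximant has numerator coefficients [-333/50, 991/350, -2949/9800, 13/2744]; denominator coefficients [1, -2/7, 3/196].


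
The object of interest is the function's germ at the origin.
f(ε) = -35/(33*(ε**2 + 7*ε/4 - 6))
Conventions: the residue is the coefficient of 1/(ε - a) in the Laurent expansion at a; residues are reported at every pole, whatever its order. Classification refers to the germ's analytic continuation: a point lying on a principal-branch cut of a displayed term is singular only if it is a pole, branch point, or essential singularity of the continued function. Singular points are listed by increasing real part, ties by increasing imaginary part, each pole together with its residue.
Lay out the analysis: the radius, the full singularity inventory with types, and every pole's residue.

Radius of convergence at 0: -7/8 + (1/8)*sqrt(433).
At -7/8 - (1/8)*sqrt(433): a pole of order 1; residue (140/14289)*sqrt(433).
At -7/8 + (1/8)*sqrt(433): a pole of order 1; residue -(140/14289)*sqrt(433).

Denominator factor (ε**2 + 7*ε/4 - 6): discriminant 433/16, real irrational roots -7/8 + (1/8)*sqrt(433) and -7/8 - (1/8)*sqrt(433); poles of order 1, moduli -7/8 + (1/8)*sqrt(433) and 7/8 + (1/8)*sqrt(433).
The radius of convergence is the smallest modulus among the singular points: -7/8 + (1/8)*sqrt(433).
The factor ε**2 + 7*ε/4 - 6 splits as (ε - a)(ε - a') with a = -7/8 - (1/8)*sqrt(433), a' = -7/8 + (1/8)*sqrt(433). At the order-1 pole a set g(ε) = (ε - a)*f(ε) = [-35/33] / (ε - a').
Simple pole: residue = g(a) at a = -7/8 - (1/8)*sqrt(433), which is (140/14289)*sqrt(433).
The factor ε**2 + 7*ε/4 - 6 splits as (ε - a)(ε - a') with a = -7/8 + (1/8)*sqrt(433), a' = -7/8 - (1/8)*sqrt(433). At the order-1 pole a set g(ε) = (ε - a)*f(ε) = [-35/33] / (ε - a').
Simple pole: residue = g(a) at a = -7/8 + (1/8)*sqrt(433), which is -(140/14289)*sqrt(433).
List the singular points by increasing real part (a conjugate pair: the negative imaginary part first).


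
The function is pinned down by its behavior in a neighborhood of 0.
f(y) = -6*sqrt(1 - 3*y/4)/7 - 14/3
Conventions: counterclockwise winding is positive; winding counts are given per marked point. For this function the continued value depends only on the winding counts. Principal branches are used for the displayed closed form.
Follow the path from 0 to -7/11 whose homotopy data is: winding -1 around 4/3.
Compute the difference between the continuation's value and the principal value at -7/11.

The rational part is single-valued and drops out of the difference; each branch term changes only by its own monodromy.
(-6/7)*sqrt(1 - y/(4/3)): winding -1 is odd, the square root flips sign, contributing -2*(-6/7)*sqrt(1 - (-7/11)/(4/3)) = -2*(-6/7)*sqrt(65/44) = (6/77)*sqrt(715).
Summing the contributions at y = -7/11 gives (6/77)*sqrt(715).

Continued minus principal equals (6/77)*sqrt(715).


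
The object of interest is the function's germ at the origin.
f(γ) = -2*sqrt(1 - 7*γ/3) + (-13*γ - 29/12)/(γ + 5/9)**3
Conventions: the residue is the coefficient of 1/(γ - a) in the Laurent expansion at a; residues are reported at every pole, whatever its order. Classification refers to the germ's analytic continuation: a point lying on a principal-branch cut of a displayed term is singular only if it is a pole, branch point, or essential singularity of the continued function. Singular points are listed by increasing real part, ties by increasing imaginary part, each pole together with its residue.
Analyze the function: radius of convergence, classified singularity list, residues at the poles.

Denominator factor (γ + 5/9)^3: pole of order 3 at -5/9, modulus 5/9.
Branch term (-2)*sqrt(1 - γ/(3/7)): its argument vanishes at γ = 3/7, a square-root branch point, modulus 3/7.
The radius of convergence is the smallest modulus among the singular points: 3/7.
The branch term is analytic at -5/9 and contributes nothing to the residue; only the rational part matters.
At the order-3 pole -5/9 set g(γ) = (γ - (-5/9))^3*(rational part) = -13*γ - 29/12.
Order-3 pole: residue = g''(a)/2; g''(-5/9) = 0, so the residue is 0.
List the singular points by increasing real part (a conjugate pair: the negative imaginary part first).

Radius of convergence at 0: 3/7.
At -5/9: a pole of order 3; residue 0.
At 3/7: an algebraic (square-root) branch point.


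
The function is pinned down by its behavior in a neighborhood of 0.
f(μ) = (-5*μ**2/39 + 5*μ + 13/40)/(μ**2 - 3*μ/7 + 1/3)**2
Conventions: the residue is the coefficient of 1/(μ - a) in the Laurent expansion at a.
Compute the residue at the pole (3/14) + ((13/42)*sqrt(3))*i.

The residue is -((2173003/1713660)*sqrt(3))*i.

The factor μ**2 - 3*μ/7 + 1/3 splits as (μ - a)(μ - a') with a = (3/14) + ((13/42)*sqrt(3))*i, a' = (3/14) - ((13/42)*sqrt(3))*i. At the order-2 pole a set g(μ) = (μ - a)^2*f(μ) = [-5*μ**2/39 + 5*μ + 13/40] / (μ - a')^2.
Order-2 pole: residue = g'(a); g'((3/14) + ((13/42)*sqrt(3))*i) = -((2173003/1713660)*sqrt(3))*i, so the residue is -((2173003/1713660)*sqrt(3))*i.


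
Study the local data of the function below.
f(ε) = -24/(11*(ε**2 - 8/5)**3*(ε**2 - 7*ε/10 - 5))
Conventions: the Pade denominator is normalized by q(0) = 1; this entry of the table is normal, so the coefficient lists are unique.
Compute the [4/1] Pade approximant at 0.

The Pade approximant has numerator coefficients [-75/704, -2737875/1123057664, -5453312625/24707268608, -209855625/98829074432, -58019660625/197658148864]; denominator coefficients [1, 71456091/438694400].

Taylor coefficients needed (expand at 0): a_0 = -75/704, a_1 = 21/1408, a_2 = -31419/140800, a_3 = 21903/640000, a_4 = -102819/343750, a_5 = 214368273/4400000000.
Write the denominator as Q(ε) = 1 + q1*ε. Requiring Q*f - P = O(ε^6) with deg P <= 4 kills the coefficients of ε^5..ε^5 in Q*f:
  ε^5: a_5 + q1*a_4 = 0, i.e. 214368273/4400000000 + (-102819/343750)*q1 = 0.
Solving this linear system: q1 = 71456091/438694400.
The numerator is Q*f truncated at degree 4: P0 = a_0 = -75/704; P1 = a_1 + q1*a_0 = -2737875/1123057664; P2 = a_2 + q1*a_1 = -5453312625/24707268608; P3 = a_3 + q1*a_2 = -209855625/98829074432; P4 = a_4 + q1*a_3 = -58019660625/197658148864.


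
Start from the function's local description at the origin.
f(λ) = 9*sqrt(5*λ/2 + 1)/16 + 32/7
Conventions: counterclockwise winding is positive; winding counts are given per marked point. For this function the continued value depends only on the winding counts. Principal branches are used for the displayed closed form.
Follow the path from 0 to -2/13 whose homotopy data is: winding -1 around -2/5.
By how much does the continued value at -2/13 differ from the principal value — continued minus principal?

Continued minus principal equals -(9/52)*sqrt(26).

The rational part is single-valued and drops out of the difference; each branch term changes only by its own monodromy.
(9/16)*sqrt(1 - λ/(-2/5)): winding -1 is odd, the square root flips sign, contributing -2*(9/16)*sqrt(1 - (-2/13)/(-2/5)) = -2*(9/16)*sqrt(8/13) = -(9/52)*sqrt(26).
Summing the contributions at λ = -2/13 gives -(9/52)*sqrt(26).


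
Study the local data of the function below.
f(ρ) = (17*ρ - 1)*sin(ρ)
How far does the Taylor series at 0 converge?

The factor sin(ρ) is entire and contributes no finite singular point.
The polynomial part has no poles.
No finite singular points: the Taylor series at 0 converges everywhere.

The radius of convergence is infinite.


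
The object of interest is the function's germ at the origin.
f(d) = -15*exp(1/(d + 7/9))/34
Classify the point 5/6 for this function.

There is no denominator, hence no pole anywhere.
The essential point of exp(1/(d - (-7/9))) is -7/9, not 5/6.
So the germ continues analytically to 5/6.

The point is a regular point.


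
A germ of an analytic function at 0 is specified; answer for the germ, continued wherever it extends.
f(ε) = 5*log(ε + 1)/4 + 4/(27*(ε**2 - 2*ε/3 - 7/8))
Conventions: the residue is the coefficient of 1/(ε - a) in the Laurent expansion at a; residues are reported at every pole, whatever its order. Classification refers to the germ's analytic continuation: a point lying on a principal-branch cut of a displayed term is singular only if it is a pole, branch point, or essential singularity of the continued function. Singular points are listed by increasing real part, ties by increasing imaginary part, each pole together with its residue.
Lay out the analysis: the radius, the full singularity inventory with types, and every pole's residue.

Radius of convergence at 0: -1/3 + (1/12)*sqrt(142).
At -1: a logarithmic branch point.
At 1/3 - (1/12)*sqrt(142): a pole of order 1; residue -(4/639)*sqrt(142).
At 1/3 + (1/12)*sqrt(142): a pole of order 1; residue (4/639)*sqrt(142).

Denominator factor (ε**2 - 2*ε/3 - 7/8): discriminant 71/18, real irrational roots 1/3 + (1/12)*sqrt(142) and 1/3 - (1/12)*sqrt(142); poles of order 1, moduli 1/3 + (1/12)*sqrt(142) and -1/3 + (1/12)*sqrt(142).
Branch term (5/4)*log(1 - ε/(-1)): its argument vanishes at ε = -1, a logarithmic branch point, modulus 1.
The radius of convergence is the smallest modulus among the singular points: -1/3 + (1/12)*sqrt(142).
The branch term is analytic at 1/3 - (1/12)*sqrt(142) and contributes nothing to the residue; only the rational part matters.
The factor ε**2 - 2*ε/3 - 7/8 splits as (ε - a)(ε - a') with a = 1/3 - (1/12)*sqrt(142), a' = 1/3 + (1/12)*sqrt(142). At the order-1 pole a set g(ε) = (ε - a)*(rational part) = [4/27] / (ε - a').
Simple pole: residue = g(a) at a = 1/3 - (1/12)*sqrt(142), which is -(4/639)*sqrt(142).
The branch term is analytic at 1/3 + (1/12)*sqrt(142) and contributes nothing to the residue; only the rational part matters.
The factor ε**2 - 2*ε/3 - 7/8 splits as (ε - a)(ε - a') with a = 1/3 + (1/12)*sqrt(142), a' = 1/3 - (1/12)*sqrt(142). At the order-1 pole a set g(ε) = (ε - a)*(rational part) = [4/27] / (ε - a').
Simple pole: residue = g(a) at a = 1/3 + (1/12)*sqrt(142), which is (4/639)*sqrt(142).
List the singular points by increasing real part (a conjugate pair: the negative imaginary part first).


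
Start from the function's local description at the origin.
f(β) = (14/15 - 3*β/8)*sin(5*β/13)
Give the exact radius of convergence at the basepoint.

The factor sin(5*β/13) is entire and contributes no finite singular point.
The polynomial part has no poles.
No finite singular points: the Taylor series at 0 converges everywhere.

The radius of convergence is infinite.


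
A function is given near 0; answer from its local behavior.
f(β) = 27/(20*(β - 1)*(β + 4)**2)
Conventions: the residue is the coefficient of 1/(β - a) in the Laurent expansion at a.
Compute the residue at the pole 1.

At the order-1 pole 1 set g(β) = (β - (1))*f(β) = 27/(20*(β + 4)**2).
Simple pole: residue = g(a) at a = 1, which is 27/500.

The residue is 27/500.


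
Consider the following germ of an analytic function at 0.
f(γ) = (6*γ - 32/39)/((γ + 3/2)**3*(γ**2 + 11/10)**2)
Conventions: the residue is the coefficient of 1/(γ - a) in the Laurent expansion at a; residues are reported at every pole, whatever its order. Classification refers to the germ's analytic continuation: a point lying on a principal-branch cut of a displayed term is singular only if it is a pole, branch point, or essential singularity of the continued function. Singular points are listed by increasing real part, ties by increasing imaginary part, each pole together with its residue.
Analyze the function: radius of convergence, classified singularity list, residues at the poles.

Radius of convergence at 0: (1/10)*sqrt(110).
At -3/2: a pole of order 3; residue -491440000/785893719.
At -((1/10)*sqrt(110))*i: a pole of order 2; residue (245720000/785893719) + ((808499400/31697713333)*sqrt(110))*i.
At ((1/10)*sqrt(110))*i: a pole of order 2; residue (245720000/785893719) - ((808499400/31697713333)*sqrt(110))*i.

Denominator factor (γ**2 + 11/10)^2: discriminant -22/5, complex-conjugate roots ((1/10)*sqrt(110))*i and -((1/10)*sqrt(110))*i; poles of order 2, moduli (1/10)*sqrt(110) and (1/10)*sqrt(110).
Denominator factor (γ + 3/2)^3: pole of order 3 at -3/2, modulus 3/2.
The radius of convergence is the smallest modulus among the singular points: (1/10)*sqrt(110).
At the order-3 pole -3/2 set g(γ) = (γ - (-3/2))^3*f(γ) = (6*γ - 32/39)/(γ**2 + 11/10)**2.
Order-3 pole: residue = g''(a)/2; g''(-3/2) = -982880000/785893719, so the residue is -491440000/785893719.
The factor γ**2 + 11/10 splits as (γ - a)(γ - a') with a = -((1/10)*sqrt(110))*i, a' = ((1/10)*sqrt(110))*i. At the order-2 pole a set g(γ) = (γ - a)^2*f(γ) = [(6*γ - 32/39)/(γ + 3/2)**3] / (γ - a')^2.
Order-2 pole: residue = g'(a); g'(-((1/10)*sqrt(110))*i) = (245720000/785893719) + ((808499400/31697713333)*sqrt(110))*i, so the residue is (245720000/785893719) + ((808499400/31697713333)*sqrt(110))*i.
The factor γ**2 + 11/10 splits as (γ - a)(γ - a') with a = ((1/10)*sqrt(110))*i, a' = -((1/10)*sqrt(110))*i. At the order-2 pole a set g(γ) = (γ - a)^2*f(γ) = [(6*γ - 32/39)/(γ + 3/2)**3] / (γ - a')^2.
Order-2 pole: residue = g'(a); g'(((1/10)*sqrt(110))*i) = (245720000/785893719) - ((808499400/31697713333)*sqrt(110))*i, so the residue is (245720000/785893719) - ((808499400/31697713333)*sqrt(110))*i.
List the singular points by increasing real part (a conjugate pair: the negative imaginary part first).


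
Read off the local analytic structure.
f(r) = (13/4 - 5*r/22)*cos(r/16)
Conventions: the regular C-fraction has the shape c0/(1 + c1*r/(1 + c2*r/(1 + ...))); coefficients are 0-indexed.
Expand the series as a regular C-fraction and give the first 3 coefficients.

Taylor coefficients (expand at 0): a_0 = 13/4, a_1 = -5/22, a_2 = -13/2048.
c0 = a_0 = 13/4. Peel one level at a time: if S = 1 + c*r/S' with S'(0) = 1, then c is the r-coefficient of S and S' = c*r/(S - 1).
S_1 = c0/f = 1 + (10/143)*r + (71649/10469888)*r^2 + ...; c1 = 10/143.
S_2 = c1*r/(S_1 - 1) = 1 + (-71649/732160)*r + ...; c2 = -71649/732160.

The regular C-fraction coefficients are [13/4, 10/143, -71649/732160].


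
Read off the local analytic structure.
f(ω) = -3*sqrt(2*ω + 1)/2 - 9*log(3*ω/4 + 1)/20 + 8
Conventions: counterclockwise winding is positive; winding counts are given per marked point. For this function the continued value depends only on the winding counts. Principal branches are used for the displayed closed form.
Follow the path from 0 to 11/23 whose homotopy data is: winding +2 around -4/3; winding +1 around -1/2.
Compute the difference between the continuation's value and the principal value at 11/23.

The rational part is single-valued and drops out of the difference; each branch term changes only by its own monodromy.
(-3/2)*sqrt(1 - ω/(-1/2)): winding +1 is odd, the square root flips sign, contributing -2*(-3/2)*sqrt(1 - (11/23)/(-1/2)) = -2*(-3/2)*sqrt(45/23) = (9/23)*sqrt(115).
(-9/20)*log(1 - ω/(-4/3)): each positive loop around -4/3 adds 2*pi*i to the log, so winding +2 contributes (-9/20)*(2)*2*pi*i = -(9/5)*pi*i.
Summing the contributions at ω = 11/23 gives ((9/23)*sqrt(115)) - ((9/5)*pi)*i.

Continued minus principal equals ((9/23)*sqrt(115)) - ((9/5)*pi)*i.


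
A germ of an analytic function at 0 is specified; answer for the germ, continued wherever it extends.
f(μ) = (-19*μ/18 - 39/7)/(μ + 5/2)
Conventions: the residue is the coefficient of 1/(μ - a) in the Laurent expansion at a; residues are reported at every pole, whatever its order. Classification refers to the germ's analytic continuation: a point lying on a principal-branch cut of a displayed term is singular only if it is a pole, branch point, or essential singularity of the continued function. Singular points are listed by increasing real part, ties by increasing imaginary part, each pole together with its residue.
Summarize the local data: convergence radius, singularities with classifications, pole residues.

Denominator factor (μ + 5/2): pole of order 1 at -5/2, modulus 5/2.
The radius of convergence is the smallest modulus among the singular points: 5/2.
At the order-1 pole -5/2 set g(μ) = (μ - (-5/2))*f(μ) = -19*μ/18 - 39/7.
Simple pole: residue = g(a) at a = -5/2, which is -739/252.

Radius of convergence at 0: 5/2.
At -5/2: a pole of order 1; residue -739/252.


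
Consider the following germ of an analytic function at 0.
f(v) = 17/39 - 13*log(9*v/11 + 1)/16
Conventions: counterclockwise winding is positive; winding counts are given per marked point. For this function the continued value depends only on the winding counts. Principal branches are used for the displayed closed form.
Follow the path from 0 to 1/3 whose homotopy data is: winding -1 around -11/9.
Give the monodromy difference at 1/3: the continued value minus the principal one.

The rational part is single-valued and drops out of the difference; each branch term changes only by its own monodromy.
(-13/16)*log(1 - v/(-11/9)): each positive loop around -11/9 adds 2*pi*i to the log, so winding -1 contributes (-13/16)*(-1)*2*pi*i = (13/8)*pi*i.
Summing the contributions at v = 1/3 gives (13/8)*pi*i.

Continued minus principal equals (13/8)*pi*i.


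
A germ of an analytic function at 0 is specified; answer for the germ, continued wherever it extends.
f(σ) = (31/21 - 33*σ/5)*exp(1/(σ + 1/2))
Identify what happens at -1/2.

The exponent 1/(σ - (-1/2)) has a pole at -1/2, so exp(1/(σ - (-1/2))) takes every nonzero value near it: an essential singularity (not a pole of any order).

The point is an essential singularity.


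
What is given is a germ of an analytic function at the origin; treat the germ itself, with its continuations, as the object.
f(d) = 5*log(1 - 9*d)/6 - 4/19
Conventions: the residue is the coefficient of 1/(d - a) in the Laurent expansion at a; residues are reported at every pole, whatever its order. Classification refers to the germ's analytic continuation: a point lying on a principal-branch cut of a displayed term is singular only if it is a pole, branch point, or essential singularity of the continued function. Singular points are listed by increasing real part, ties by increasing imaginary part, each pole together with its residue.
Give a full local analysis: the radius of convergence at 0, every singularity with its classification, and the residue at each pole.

Branch term (5/6)*log(1 - d/(1/9)): its argument vanishes at d = 1/9, a logarithmic branch point, modulus 1/9.
The radius of convergence is the smallest modulus among the singular points: 1/9.

Radius of convergence at 0: 1/9.
At 1/9: a logarithmic branch point.


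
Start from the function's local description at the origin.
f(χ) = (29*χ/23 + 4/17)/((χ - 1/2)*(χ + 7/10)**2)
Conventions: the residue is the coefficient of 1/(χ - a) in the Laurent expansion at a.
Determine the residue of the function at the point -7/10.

At the order-2 pole -7/10 set g(χ) = (χ - (-7/10))^2*f(χ) = (29*χ/23 + 4/17)/(χ - 1/2).
Order-2 pole: residue = g'(a); g'(-7/10) = -16925/28152, so the residue is -16925/28152.

The residue is -16925/28152.


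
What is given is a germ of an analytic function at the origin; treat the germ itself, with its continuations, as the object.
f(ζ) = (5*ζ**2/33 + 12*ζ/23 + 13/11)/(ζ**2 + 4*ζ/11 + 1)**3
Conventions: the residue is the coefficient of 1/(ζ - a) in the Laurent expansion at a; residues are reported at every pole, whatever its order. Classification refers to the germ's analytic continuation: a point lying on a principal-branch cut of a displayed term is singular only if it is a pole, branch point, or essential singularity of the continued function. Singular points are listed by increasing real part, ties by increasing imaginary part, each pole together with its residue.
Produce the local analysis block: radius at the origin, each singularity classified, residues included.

Radius of convergence at 0: 1.
At (-2/11) - ((3/11)*sqrt(13))*i: a pole of order 3; residue ((6338585/98232264)*sqrt(13))*i.
At (-2/11) + ((3/11)*sqrt(13))*i: a pole of order 3; residue -((6338585/98232264)*sqrt(13))*i.

Denominator factor (ζ**2 + 4*ζ/11 + 1)^3: discriminant -468/121, complex-conjugate roots (-2/11) + ((3/11)*sqrt(13))*i and (-2/11) - ((3/11)*sqrt(13))*i; poles of order 3, moduli 1 and 1.
The radius of convergence is the smallest modulus among the singular points: 1.
The factor ζ**2 + 4*ζ/11 + 1 splits as (ζ - a)(ζ - a') with a = (-2/11) - ((3/11)*sqrt(13))*i, a' = (-2/11) + ((3/11)*sqrt(13))*i. At the order-3 pole a set g(ζ) = (ζ - a)^3*f(ζ) = [5*ζ**2/33 + 12*ζ/23 + 13/11] / (ζ - a')^3.
Order-3 pole: residue = g''(a)/2; g''((-2/11) - ((3/11)*sqrt(13))*i) = ((6338585/49116132)*sqrt(13))*i, so the residue is ((6338585/98232264)*sqrt(13))*i.
The factor ζ**2 + 4*ζ/11 + 1 splits as (ζ - a)(ζ - a') with a = (-2/11) + ((3/11)*sqrt(13))*i, a' = (-2/11) - ((3/11)*sqrt(13))*i. At the order-3 pole a set g(ζ) = (ζ - a)^3*f(ζ) = [5*ζ**2/33 + 12*ζ/23 + 13/11] / (ζ - a')^3.
Order-3 pole: residue = g''(a)/2; g''((-2/11) + ((3/11)*sqrt(13))*i) = -((6338585/49116132)*sqrt(13))*i, so the residue is -((6338585/98232264)*sqrt(13))*i.
List the singular points by increasing real part (a conjugate pair: the negative imaginary part first).


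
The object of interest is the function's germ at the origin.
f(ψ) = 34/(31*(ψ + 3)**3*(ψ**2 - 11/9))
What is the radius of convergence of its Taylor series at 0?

The radius of convergence is (1/3)*sqrt(11).

Denominator factor (ψ**2 - 11/9): discriminant 44/9, real irrational roots (1/3)*sqrt(11) and -(1/3)*sqrt(11); poles of order 1, moduli (1/3)*sqrt(11) and (1/3)*sqrt(11).
Denominator factor (ψ + 3)^3: pole of order 3 at -3, modulus 3.
The radius of convergence is the smallest modulus among the singular points: (1/3)*sqrt(11).


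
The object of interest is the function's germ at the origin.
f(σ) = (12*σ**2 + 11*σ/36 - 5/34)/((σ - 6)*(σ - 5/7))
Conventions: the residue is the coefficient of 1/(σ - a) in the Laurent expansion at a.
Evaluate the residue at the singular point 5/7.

At the order-1 pole 5/7 set g(σ) = (σ - (5/7))*f(σ) = (12*σ**2 + 11*σ/36 - 5/34)/(σ - 6).
Simple pole: residue = g(a) at a = 5/7, which is -185735/158508.

The residue is -185735/158508.


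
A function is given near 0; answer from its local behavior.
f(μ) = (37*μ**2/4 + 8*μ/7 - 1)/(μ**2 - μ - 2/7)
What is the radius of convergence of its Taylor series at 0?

The radius of convergence is -1/2 + (1/14)*sqrt(105).

Denominator factor (μ**2 - μ - 2/7): discriminant 15/7, real irrational roots 1/2 + (1/14)*sqrt(105) and 1/2 - (1/14)*sqrt(105); poles of order 1, moduli 1/2 + (1/14)*sqrt(105) and -1/2 + (1/14)*sqrt(105).
The radius of convergence is the smallest modulus among the singular points: -1/2 + (1/14)*sqrt(105).


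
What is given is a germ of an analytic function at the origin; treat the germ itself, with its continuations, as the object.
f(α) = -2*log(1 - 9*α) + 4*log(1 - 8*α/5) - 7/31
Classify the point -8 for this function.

There is no denominator, hence no pole anywhere.
Branch term log(1 - α/(5/8)): argument at -8 is 69/5, nonzero, so -8 is not its branch point (a point on a principal cut is still regular for the continued germ).
Branch term log(1 - α/(1/9)): argument at -8 is 73, nonzero, so -8 is not its branch point (a point on a principal cut is still regular for the continued germ).
So the germ continues analytically to -8.

The point is a regular point.


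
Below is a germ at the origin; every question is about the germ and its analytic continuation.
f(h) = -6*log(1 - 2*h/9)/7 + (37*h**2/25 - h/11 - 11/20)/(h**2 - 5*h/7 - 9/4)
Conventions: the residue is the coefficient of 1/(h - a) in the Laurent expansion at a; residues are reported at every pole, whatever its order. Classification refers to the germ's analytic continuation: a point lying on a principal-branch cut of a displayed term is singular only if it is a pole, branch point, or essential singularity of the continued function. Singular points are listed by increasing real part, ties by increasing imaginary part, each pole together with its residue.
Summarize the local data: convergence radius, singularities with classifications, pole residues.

Denominator factor (h**2 - 5*h/7 - 9/4): discriminant 466/49, real irrational roots 5/14 + (1/14)*sqrt(466) and 5/14 - (1/14)*sqrt(466); poles of order 1, moduli 5/14 + (1/14)*sqrt(466) and -5/14 + (1/14)*sqrt(466).
Branch term (-6/7)*log(1 - h/(9/2)): its argument vanishes at h = 9/2, a logarithmic branch point, modulus 9/2.
The radius of convergence is the smallest modulus among the singular points: -5/14 + (1/14)*sqrt(466).
The branch term is analytic at 5/14 - (1/14)*sqrt(466) and contributes nothing to the residue; only the rational part matters.
The factor h**2 - 5*h/7 - 9/4 splits as (h - a)(h - a') with a = 5/14 - (1/14)*sqrt(466), a' = 5/14 + (1/14)*sqrt(466). At the order-1 pole a set g(h) = (h - a)*(rational part) = [37*h**2/25 - h/11 - 11/20] / (h - a').
Simple pole: residue = g(a) at a = 5/14 - (1/14)*sqrt(466), which is 186/385 - (84221/1794100)*sqrt(466).
The branch term is analytic at 5/14 + (1/14)*sqrt(466) and contributes nothing to the residue; only the rational part matters.
The factor h**2 - 5*h/7 - 9/4 splits as (h - a)(h - a') with a = 5/14 + (1/14)*sqrt(466), a' = 5/14 - (1/14)*sqrt(466). At the order-1 pole a set g(h) = (h - a)*(rational part) = [37*h**2/25 - h/11 - 11/20] / (h - a').
Simple pole: residue = g(a) at a = 5/14 + (1/14)*sqrt(466), which is 186/385 + (84221/1794100)*sqrt(466).
List the singular points by increasing real part (a conjugate pair: the negative imaginary part first).

Radius of convergence at 0: -5/14 + (1/14)*sqrt(466).
At 5/14 - (1/14)*sqrt(466): a pole of order 1; residue 186/385 - (84221/1794100)*sqrt(466).
At 5/14 + (1/14)*sqrt(466): a pole of order 1; residue 186/385 + (84221/1794100)*sqrt(466).
At 9/2: a logarithmic branch point.


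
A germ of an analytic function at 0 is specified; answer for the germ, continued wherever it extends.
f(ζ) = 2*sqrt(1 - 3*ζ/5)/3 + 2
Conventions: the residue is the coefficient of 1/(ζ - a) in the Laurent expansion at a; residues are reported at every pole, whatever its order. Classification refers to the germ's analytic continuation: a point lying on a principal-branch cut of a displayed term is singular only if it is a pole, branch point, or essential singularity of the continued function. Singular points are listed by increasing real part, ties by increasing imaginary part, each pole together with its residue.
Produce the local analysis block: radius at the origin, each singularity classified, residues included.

Branch term (2/3)*sqrt(1 - ζ/(5/3)): its argument vanishes at ζ = 5/3, a square-root branch point, modulus 5/3.
The radius of convergence is the smallest modulus among the singular points: 5/3.

Radius of convergence at 0: 5/3.
At 5/3: an algebraic (square-root) branch point.


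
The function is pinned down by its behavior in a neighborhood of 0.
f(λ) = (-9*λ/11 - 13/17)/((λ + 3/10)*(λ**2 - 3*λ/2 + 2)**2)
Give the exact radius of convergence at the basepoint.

Denominator factor (λ**2 - 3*λ/2 + 2)^2: discriminant -23/4, complex-conjugate roots (3/4) + ((1/4)*sqrt(23))*i and (3/4) - ((1/4)*sqrt(23))*i; poles of order 2, moduli sqrt(2) and sqrt(2).
Denominator factor (λ + 3/10): pole of order 1 at -3/10, modulus 3/10.
The radius of convergence is the smallest modulus among the singular points: 3/10.

The radius of convergence is 3/10.


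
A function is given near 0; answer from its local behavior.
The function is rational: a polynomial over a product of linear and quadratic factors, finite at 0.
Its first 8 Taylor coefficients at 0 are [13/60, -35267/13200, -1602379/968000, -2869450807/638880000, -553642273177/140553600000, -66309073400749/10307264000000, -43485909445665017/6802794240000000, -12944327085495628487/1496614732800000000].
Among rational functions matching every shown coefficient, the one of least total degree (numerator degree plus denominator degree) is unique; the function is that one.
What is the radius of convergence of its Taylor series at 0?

No rational of total degree below 6 reproduces all 8 coefficients; solving the [2/4] Pade equations on them gives f(ω) = (ω**2 - 19*ω/2 + 13/18)/((ω**2 + ω/11 - 5/4)*(ω**2 + 2*ω - 8/3)), whose expansion matches every shown term.
Denominator factor (ω**2 + 2*ω - 8/3): discriminant 44/3, real irrational roots -1 + (1/3)*sqrt(33) and -1 - (1/3)*sqrt(33); poles of order 1, moduli -1 + (1/3)*sqrt(33) and 1 + (1/3)*sqrt(33).
Denominator factor (ω**2 + ω/11 - 5/4): discriminant 606/121, real irrational roots -1/22 + (1/22)*sqrt(606) and -1/22 - (1/22)*sqrt(606); poles of order 1, moduli -1/22 + (1/22)*sqrt(606) and 1/22 + (1/22)*sqrt(606).
The radius of convergence is the smallest modulus among the singular points: -1 + (1/3)*sqrt(33).

The radius of convergence is -1 + (1/3)*sqrt(33).


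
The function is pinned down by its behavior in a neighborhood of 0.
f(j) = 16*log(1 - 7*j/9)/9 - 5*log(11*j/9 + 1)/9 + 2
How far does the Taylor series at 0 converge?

Branch term (16/9)*log(1 - j/(9/7)): its argument vanishes at j = 9/7, a logarithmic branch point, modulus 9/7.
Branch term (-5/9)*log(1 - j/(-9/11)): its argument vanishes at j = -9/11, a logarithmic branch point, modulus 9/11.
The radius of convergence is the smallest modulus among the singular points: 9/11.

The radius of convergence is 9/11.


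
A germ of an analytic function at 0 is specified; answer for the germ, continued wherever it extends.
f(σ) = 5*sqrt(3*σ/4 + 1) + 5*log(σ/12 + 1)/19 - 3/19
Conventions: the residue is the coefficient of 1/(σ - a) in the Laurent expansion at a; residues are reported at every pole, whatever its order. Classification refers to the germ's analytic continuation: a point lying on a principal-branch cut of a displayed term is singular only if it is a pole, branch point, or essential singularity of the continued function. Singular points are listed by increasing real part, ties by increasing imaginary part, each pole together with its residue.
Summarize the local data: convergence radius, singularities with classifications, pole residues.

Radius of convergence at 0: 4/3.
At -12: a logarithmic branch point.
At -4/3: an algebraic (square-root) branch point.

Branch term (5/19)*log(1 - σ/(-12)): its argument vanishes at σ = -12, a logarithmic branch point, modulus 12.
Branch term (5)*sqrt(1 - σ/(-4/3)): its argument vanishes at σ = -4/3, a square-root branch point, modulus 4/3.
The radius of convergence is the smallest modulus among the singular points: 4/3.
List the singular points by increasing real part (a conjugate pair: the negative imaginary part first).


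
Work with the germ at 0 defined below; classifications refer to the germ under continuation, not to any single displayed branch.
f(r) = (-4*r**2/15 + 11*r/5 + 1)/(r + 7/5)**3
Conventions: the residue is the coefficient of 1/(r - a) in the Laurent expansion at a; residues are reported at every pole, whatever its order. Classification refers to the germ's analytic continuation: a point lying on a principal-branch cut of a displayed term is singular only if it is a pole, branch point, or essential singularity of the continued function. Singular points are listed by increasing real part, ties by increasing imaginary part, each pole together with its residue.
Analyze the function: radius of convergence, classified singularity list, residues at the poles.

Radius of convergence at 0: 7/5.
At -7/5: a pole of order 3; residue -4/15.

Denominator factor (r + 7/5)^3: pole of order 3 at -7/5, modulus 7/5.
The radius of convergence is the smallest modulus among the singular points: 7/5.
At the order-3 pole -7/5 set g(r) = (r - (-7/5))^3*f(r) = -4*r**2/15 + 11*r/5 + 1.
Order-3 pole: residue = g''(a)/2; g''(-7/5) = -8/15, so the residue is -4/15.


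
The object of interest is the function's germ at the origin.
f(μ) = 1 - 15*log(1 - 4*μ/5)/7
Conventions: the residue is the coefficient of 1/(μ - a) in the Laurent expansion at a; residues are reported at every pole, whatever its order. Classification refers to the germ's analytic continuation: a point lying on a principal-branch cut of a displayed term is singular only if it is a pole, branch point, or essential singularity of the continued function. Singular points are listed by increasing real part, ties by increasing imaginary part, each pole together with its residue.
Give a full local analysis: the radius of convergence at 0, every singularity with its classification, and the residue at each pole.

Branch term (-15/7)*log(1 - μ/(5/4)): its argument vanishes at μ = 5/4, a logarithmic branch point, modulus 5/4.
The radius of convergence is the smallest modulus among the singular points: 5/4.

Radius of convergence at 0: 5/4.
At 5/4: a logarithmic branch point.
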